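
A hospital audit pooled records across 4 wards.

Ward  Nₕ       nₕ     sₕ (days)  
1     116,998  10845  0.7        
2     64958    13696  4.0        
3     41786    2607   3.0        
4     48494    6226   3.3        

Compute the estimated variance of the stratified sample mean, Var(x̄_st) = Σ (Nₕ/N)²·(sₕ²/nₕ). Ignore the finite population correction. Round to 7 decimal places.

N = 272236. Term for each stratum: Wₕ²sₕ²/nₕ.
Var(x̄_st) = 0.0000083451 + 0.0000665121 + 0.0000813340 + 0.0000555014 = 0.0002116925 → 0.0002117.

0.0002117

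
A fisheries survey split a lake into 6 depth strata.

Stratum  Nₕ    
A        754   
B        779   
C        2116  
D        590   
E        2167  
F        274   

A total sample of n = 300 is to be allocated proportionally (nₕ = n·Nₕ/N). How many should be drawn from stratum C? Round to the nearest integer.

Share of stratum C = 2116/6680 = 0.31677.
Allocate 300 × 0.31677 = 95.030... → 95.

95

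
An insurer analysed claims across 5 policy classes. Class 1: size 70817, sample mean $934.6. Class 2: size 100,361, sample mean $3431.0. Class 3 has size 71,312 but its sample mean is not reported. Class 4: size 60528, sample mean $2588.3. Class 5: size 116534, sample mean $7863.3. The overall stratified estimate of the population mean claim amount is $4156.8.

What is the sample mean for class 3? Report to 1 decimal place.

3652.4

N = 70817 + 100361 + 71312 + 60528 + 116534 = 419552.
Overall total = μ·N = 4156.8·419552 = 1743993753.6.
Subtract the known strata: 70817·934.6 + 100361·3431.0 + 60528·2588.3 + 116534·7863.3 = 1483530583.8.
Remaining total for class 3: 1743993753.6 − 1483530583.8 = 260463169.8.
Divide by its size: 260463169.8 / 71312 = 3652.445... → 3652.4.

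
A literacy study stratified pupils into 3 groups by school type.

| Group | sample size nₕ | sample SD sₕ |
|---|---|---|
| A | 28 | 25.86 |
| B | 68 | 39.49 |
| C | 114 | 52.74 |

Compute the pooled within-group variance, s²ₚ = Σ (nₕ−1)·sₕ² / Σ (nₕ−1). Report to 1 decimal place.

2110.4

A: (28−1)·25.86² = 27·668.7396 = 18055.9692
B: (68−1)·39.49² = 67·1559.4601 = 104483.8267
C: (114−1)·52.74² = 113·2781.5076 = 314310.3588
Numerator = 436850.1547; denominator = Σ(nₕ−1) = 207.
s²ₚ = 436850.1547/207 = 2110.387... → 2110.4.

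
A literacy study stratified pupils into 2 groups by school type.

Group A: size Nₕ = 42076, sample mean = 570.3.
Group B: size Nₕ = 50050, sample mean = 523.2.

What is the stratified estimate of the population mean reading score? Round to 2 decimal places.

544.71

N = 42076 + 50050 = 92126.
Weight each subgroup mean by Nₕ/N and sum.
Σ Nₕx̄ₕ = 42076·570.3 + 50050·523.2 = 23995942.8 + 26186160 = 50182102.8.
Divide by N: 50182102.8 / 92126 = 544.7116... → 544.71.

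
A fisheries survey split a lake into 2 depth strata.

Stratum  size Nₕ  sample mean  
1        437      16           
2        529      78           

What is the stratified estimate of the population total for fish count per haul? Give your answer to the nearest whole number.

48254

Population total = Σ Nₕ·x̄ₕ (each stratum's size times its mean).
437·16 + 529·78 = 6992 + 41262 = 48254.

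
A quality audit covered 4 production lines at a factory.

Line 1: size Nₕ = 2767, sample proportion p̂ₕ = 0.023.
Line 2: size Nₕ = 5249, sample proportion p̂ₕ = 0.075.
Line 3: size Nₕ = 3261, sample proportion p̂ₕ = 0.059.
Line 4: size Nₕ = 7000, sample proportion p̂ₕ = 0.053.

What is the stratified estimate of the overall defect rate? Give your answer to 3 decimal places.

0.056

N = 2767 + 5249 + 3261 + 7000 = 18277.
Overall proportion = Σ (Nₕ/N)·p̂ₕ.
Σ Nₕp̂ₕ = 63.641 + 393.675 + 192.399 + 371 = 1020.715.
1020.715 / 18277 = 0.05585... → 0.056.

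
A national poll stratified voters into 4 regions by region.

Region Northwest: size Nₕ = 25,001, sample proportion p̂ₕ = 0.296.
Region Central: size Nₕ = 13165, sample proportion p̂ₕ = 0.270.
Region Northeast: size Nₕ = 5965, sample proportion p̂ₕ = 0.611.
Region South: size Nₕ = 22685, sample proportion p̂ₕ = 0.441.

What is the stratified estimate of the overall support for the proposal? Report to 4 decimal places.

0.3682

Wₕ = Nₕ/N with N = 66816: 0.3742, 0.1970, 0.0893, 0.3395.
p̂_st = 0.3742·0.296 + 0.1970·0.270 + 0.0893·0.611 + 0.3395·0.441 ≈ 0.368228... → 0.3682.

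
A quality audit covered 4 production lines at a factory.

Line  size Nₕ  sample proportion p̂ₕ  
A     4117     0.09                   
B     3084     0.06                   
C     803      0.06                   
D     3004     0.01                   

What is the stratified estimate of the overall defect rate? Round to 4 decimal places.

0.0576

N = 4117 + 3084 + 803 + 3004 = 11008.
Overall proportion = Σ (Nₕ/N)·p̂ₕ.
Σ Nₕp̂ₕ = 370.53 + 185.04 + 48.18 + 30.04 = 633.79.
633.79 / 11008 = 0.057575... → 0.0576.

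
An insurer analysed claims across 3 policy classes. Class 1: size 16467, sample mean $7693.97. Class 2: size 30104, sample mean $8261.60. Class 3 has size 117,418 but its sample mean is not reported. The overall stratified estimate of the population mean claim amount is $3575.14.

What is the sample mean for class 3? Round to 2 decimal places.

N = 16467 + 30104 + 117418 = 163989.
Overall total = μ·N = 3575.14·163989 = 586283633.46.
Subtract the known strata: 16467·7693.97 + 30104·8261.60 = 375403810.39.
Remaining total for class 3: 586283633.46 − 375403810.39 = 210879823.07.
Divide by its size: 210879823.07 / 117418 = 1795.9753... → 1795.98.

1795.98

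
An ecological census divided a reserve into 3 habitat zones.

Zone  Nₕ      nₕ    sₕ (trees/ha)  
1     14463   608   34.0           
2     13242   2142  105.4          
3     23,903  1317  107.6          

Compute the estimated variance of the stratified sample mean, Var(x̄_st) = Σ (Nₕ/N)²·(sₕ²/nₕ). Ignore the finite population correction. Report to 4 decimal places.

N = 51608. Term for each stratum: Wₕ²sₕ²/nₕ.
Var(x̄_st) = 0.1493265 + 0.3414561 + 1.8858604 = 2.3766430 → 2.3766.

2.3766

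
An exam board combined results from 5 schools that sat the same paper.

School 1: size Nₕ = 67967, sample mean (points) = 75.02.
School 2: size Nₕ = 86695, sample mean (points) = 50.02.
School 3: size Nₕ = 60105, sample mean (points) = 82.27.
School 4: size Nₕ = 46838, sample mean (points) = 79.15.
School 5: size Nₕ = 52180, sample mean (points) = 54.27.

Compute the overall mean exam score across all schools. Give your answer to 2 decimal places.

66.67

N = 67967 + 86695 + 60105 + 46838 + 52180 = 313785.
The stratified mean weights each stratum mean by its population share Nₕ/N.
Σ Nₕx̄ₕ = 67967·75.02 + 86695·50.02 + 60105·82.27 + 46838·79.15 + 52180·54.27 = 5098884.34 + 4336483.9 + 4944838.35 + 3707227.7 + 2831808.6 = 20919242.89.
Divide by N: 20919242.89 / 313785 = 66.6674... → 66.67.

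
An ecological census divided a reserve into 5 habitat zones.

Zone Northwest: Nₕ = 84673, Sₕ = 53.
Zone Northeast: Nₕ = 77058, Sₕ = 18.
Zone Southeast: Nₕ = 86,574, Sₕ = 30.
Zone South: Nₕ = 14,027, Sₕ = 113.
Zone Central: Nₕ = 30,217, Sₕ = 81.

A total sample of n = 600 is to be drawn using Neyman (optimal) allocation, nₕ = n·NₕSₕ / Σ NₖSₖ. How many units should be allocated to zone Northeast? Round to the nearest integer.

67

Σ NₕSₕ = 84673·53 + 77058·18 + 86574·30 + 14027·113 + 30217·81 = 12504561.
Share for Northeast: 1387044/12504561 = 0.11092.
n_Northeast = 600 × 0.11092 = 66.554... → 67.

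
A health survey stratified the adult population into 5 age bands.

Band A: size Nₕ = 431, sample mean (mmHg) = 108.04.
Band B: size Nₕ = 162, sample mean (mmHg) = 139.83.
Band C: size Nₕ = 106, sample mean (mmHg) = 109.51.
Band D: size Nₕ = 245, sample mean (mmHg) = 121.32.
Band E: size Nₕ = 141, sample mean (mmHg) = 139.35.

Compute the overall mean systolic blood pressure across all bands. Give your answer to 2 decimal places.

120.00

N = 431 + 162 + 106 + 245 + 141 = 1085.
The stratified mean weights each stratum mean by its population share Nₕ/N.
Σ Nₕx̄ₕ = 431·108.04 + 162·139.83 + 106·109.51 + 245·121.32 + 141·139.35 = 46565.24 + 22652.46 + 11608.06 + 29723.4 + 19648.35 = 130197.51.
Divide by N: 130197.51 / 1085 = 119.9977... → 120.00.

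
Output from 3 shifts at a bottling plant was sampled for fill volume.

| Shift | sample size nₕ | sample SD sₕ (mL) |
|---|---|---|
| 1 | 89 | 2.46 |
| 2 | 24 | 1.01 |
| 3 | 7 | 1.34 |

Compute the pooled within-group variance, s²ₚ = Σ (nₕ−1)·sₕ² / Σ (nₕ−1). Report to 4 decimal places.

1: (89−1)·2.46² = 88·6.0516 = 532.5408
2: (24−1)·1.01² = 23·1.0201 = 23.4623
3: (7−1)·1.34² = 6·1.7956 = 10.7736
Numerator = 566.7767; denominator = Σ(nₕ−1) = 117.
s²ₚ = 566.7767/117 = 4.844245... → 4.8442.

4.8442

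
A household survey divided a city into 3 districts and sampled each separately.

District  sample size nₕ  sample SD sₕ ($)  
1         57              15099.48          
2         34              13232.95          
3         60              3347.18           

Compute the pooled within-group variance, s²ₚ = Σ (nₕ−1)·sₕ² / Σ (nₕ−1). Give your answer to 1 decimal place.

Degrees of freedom: 56 + 33 + 59 = 148.
Σ(nₕ−1)sₕ² = 56·227994296.2704 + 33·175110965.7025 + 59·11203613.9524 = 19207355682.5165.
s²ₚ = 19207355682.5165 / 148 = 129779430.287... → 129779430.3.

129779430.3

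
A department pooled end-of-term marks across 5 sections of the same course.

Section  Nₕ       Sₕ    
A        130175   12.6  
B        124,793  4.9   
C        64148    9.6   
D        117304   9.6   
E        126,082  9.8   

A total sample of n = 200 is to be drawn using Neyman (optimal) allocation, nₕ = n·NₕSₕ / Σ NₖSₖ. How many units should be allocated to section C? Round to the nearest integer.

A: NₕSₕ = 130175·12.6 = 1640205
B: NₕSₕ = 124793·4.9 = 611485.7
C: NₕSₕ = 64148·9.6 = 615820.8
D: NₕSₕ = 117304·9.6 = 1126118.4
E: NₕSₕ = 126082·9.8 = 1235603.6
Σ NₕSₕ = 5229233.5.
n_C = 200·615820.8/5229233.5 = 23.553... → 24.

24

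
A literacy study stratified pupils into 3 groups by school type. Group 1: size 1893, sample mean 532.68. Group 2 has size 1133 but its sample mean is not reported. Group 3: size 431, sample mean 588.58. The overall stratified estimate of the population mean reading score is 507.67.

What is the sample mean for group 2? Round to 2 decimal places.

435.11

Σ Nₕx̄ₕ = N·μ, so 1133·x̄_2 = 3457·507.67 − (1893·532.68 + 431·588.58).
= 1755015.19 − 1262041.22 = 492973.97.
x̄_2 = 492973.97 / 1133 = 435.1050... → 435.11.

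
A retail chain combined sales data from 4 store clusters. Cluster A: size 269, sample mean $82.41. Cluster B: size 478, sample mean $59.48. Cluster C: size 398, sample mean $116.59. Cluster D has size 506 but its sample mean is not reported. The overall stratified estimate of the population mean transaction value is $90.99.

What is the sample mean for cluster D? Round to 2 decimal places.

105.18

N = 269 + 478 + 398 + 506 = 1651.
Overall total = μ·N = 90.99·1651 = 150224.49.
Subtract the known strata: 269·82.41 + 478·59.48 + 398·116.59 = 97002.55.
Remaining total for cluster D: 150224.49 − 97002.55 = 53221.94.
Divide by its size: 53221.94 / 506 = 105.1817... → 105.18.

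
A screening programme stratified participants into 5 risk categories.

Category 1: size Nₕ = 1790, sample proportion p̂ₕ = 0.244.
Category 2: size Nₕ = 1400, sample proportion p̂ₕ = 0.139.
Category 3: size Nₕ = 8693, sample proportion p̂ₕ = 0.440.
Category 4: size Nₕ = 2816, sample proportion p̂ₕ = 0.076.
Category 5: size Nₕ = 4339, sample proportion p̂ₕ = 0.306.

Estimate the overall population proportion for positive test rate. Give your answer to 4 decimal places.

0.3151

Wₕ = Nₕ/N with N = 19038: 0.0940, 0.0735, 0.4566, 0.1479, 0.2279.
p̂_st = 0.0940·0.244 + 0.0735·0.139 + 0.4566·0.440 + 0.1479·0.076 + 0.2279·0.306 ≈ 0.315056... → 0.3151.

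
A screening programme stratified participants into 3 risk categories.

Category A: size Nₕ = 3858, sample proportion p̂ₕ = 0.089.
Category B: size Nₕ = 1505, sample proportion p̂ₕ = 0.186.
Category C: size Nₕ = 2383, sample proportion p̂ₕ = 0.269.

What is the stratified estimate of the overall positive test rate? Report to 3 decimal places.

0.163

Wₕ = Nₕ/N with N = 7746: 0.4981, 0.1943, 0.3076.
p̂_st = 0.4981·0.089 + 0.1943·0.186 + 0.3076·0.269 ≈ 0.16322... → 0.163.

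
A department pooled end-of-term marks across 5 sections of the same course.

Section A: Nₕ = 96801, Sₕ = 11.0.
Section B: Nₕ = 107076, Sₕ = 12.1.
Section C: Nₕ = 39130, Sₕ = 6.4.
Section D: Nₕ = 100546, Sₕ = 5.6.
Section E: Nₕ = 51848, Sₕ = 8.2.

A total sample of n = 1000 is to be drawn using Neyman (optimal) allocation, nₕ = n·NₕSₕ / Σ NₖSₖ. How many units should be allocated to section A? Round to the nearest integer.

A: NₕSₕ = 96801·11.0 = 1064811
B: NₕSₕ = 107076·12.1 = 1295619.6
C: NₕSₕ = 39130·6.4 = 250432
D: NₕSₕ = 100546·5.6 = 563057.6
E: NₕSₕ = 51848·8.2 = 425153.6
Σ NₕSₕ = 3599073.8.
n_A = 1000·1064811/3599073.8 = 295.857... → 296.

296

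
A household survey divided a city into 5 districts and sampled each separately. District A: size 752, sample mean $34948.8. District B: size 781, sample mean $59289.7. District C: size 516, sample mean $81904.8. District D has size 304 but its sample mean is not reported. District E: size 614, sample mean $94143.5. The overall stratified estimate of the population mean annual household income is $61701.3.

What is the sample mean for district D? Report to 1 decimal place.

34256.6

N = 752 + 781 + 516 + 304 + 614 = 2967.
Overall total = μ·N = 61701.3·2967 = 183067757.1.
Subtract the known strata: 752·34948.8 + 781·59289.7 + 516·81904.8 + 614·94143.5 = 172653739.1.
Remaining total for district D: 183067757.1 − 172653739.1 = 10414018.
Divide by its size: 10414018 / 304 = 34256.638... → 34256.6.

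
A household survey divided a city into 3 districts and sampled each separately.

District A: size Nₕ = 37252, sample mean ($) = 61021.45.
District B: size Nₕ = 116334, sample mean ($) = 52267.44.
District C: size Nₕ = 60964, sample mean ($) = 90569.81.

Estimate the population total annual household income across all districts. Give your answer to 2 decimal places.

13875149317.20

Population total = Σ Nₕ·x̄ₕ (each stratum's size times its mean).
37252·61021.45 + 116334·52267.44 + 60964·90569.81 = 2273171055.4 + 6080480364.96 + 5521497896.84 = 13875149317.20.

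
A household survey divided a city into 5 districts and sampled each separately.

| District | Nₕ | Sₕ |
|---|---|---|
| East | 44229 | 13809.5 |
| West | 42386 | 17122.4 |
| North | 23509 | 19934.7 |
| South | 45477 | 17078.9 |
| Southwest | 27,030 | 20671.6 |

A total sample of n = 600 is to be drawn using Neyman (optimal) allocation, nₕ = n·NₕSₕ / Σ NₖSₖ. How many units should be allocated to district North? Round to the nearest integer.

90

Σ NₕSₕ = 44229·13809.5 + 42386·17122.4 + 23509·19934.7 + 45477·17078.9 + 27030·20671.6 = 3140625767.5.
Share for North: 468644862.3/3140625767.5 = 0.14922.
n_North = 600 × 0.14922 = 89.532... → 90.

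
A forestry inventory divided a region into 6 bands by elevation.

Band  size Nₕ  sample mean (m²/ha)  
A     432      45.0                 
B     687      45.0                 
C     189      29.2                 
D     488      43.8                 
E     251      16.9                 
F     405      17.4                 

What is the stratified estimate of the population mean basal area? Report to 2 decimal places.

36.11

x̄_st = (Σ Nₕx̄ₕ) / (Σ Nₕ) = (432·45.0 + 687·45.0 + 189·29.2 + 488·43.8 + 251·16.9 + 405·17.4) / 2452
= 88537.1 / 2452 = 36.1081... → 36.11.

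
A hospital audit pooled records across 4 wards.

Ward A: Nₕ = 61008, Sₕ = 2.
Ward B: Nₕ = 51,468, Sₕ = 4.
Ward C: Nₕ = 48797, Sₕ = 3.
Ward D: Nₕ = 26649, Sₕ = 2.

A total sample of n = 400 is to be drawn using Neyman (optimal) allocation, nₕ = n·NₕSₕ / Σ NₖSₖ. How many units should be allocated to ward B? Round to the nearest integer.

Σ NₕSₕ = 61008·2 + 51468·4 + 48797·3 + 26649·2 = 527577.
Share for B: 205872/527577 = 0.39022.
n_B = 400 × 0.39022 = 156.089... → 156.

156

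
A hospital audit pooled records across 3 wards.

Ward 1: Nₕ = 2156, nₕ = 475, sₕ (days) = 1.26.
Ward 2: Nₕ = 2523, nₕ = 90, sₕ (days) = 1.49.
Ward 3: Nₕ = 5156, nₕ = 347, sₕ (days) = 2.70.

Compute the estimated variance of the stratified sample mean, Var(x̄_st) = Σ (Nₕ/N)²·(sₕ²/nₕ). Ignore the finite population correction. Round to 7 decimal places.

N = 9835. Term for each stratum: Wₕ²sₕ²/nₕ.
Var(x̄_st) = 0.0001606188 + 0.0016233636 + 0.0057739782 = 0.0075579606 → 0.0075580.

0.0075580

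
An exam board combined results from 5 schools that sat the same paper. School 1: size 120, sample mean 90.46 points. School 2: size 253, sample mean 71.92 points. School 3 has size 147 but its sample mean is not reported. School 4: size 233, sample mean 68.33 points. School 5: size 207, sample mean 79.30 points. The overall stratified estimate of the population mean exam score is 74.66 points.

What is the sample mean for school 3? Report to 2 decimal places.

Σ Nₕx̄ₕ = N·μ, so 147·x̄_3 = 960·74.66 − (120·90.46 + 253·71.92 + 233·68.33 + 207·79.30).
= 71673.6 − 61386.95 = 10286.65.
x̄_3 = 10286.65 / 147 = 69.9772... → 69.98.

69.98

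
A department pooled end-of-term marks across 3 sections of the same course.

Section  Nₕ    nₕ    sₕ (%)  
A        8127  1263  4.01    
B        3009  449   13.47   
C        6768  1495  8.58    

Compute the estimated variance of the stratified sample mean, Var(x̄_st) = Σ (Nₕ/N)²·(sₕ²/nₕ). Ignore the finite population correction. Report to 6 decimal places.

0.021074

N = 17904. Term for each stratum: Wₕ²sₕ²/nₕ.
Var(x̄_st) = 0.002623287 + 0.011413874 + 0.007036455 = 0.021073617 → 0.021074.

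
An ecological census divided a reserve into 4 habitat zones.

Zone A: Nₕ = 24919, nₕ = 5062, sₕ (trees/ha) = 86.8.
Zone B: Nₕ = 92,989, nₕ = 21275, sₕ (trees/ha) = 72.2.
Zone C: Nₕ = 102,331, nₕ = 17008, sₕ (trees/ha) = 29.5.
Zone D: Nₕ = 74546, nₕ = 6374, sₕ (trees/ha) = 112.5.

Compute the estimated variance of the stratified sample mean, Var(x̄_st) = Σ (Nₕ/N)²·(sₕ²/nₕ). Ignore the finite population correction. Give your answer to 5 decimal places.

N = 294785. Term for each stratum: Wₕ²sₕ²/nₕ.
Var(x̄_st) = 0.01063574 + 0.02438132 + 0.00616587 + 0.12697871 = 0.16816164 → 0.16816.

0.16816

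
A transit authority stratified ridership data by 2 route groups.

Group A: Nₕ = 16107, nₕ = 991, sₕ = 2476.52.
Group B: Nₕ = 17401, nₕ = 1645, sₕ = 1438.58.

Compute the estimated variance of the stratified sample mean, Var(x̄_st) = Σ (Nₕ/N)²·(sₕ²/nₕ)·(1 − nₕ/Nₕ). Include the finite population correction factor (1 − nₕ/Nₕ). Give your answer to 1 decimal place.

1649.2

N = 33508. Term for each stratum: Wₕ²sₕ²/nₕ·(1−nₕ/Nₕ).
Var(x̄_st) = 1342.0372 + 307.2029 = 1649.2401 → 1649.2.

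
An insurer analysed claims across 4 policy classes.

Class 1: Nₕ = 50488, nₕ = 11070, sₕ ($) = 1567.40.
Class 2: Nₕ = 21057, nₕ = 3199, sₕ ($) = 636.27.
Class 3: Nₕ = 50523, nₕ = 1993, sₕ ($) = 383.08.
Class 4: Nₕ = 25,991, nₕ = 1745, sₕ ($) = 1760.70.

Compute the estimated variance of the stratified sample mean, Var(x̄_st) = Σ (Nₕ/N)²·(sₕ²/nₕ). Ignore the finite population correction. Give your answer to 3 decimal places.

N = 148059. Term for each stratum: Wₕ²sₕ²/nₕ.
Var(x̄_st) = 25.805886 + 2.559717 + 8.573937 + 54.745907 = 91.685447 → 91.685.

91.685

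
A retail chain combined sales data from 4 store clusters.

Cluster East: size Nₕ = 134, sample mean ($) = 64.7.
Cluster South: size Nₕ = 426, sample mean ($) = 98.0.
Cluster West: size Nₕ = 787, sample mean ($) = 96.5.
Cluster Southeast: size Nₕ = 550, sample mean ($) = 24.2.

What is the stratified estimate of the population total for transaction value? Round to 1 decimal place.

139673.3

East: 134·64.7 = 8669.8
South: 426·98.0 = 41748
West: 787·96.5 = 75945.5
Southeast: 550·24.2 = 13310
τ̂ = Σ Nₕx̄ₕ = 139673.3.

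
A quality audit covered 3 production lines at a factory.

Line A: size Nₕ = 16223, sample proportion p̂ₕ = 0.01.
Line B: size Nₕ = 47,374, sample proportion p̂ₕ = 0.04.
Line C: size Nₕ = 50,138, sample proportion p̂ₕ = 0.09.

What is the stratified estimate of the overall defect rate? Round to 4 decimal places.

0.0578

N = 16223 + 47374 + 50138 = 113735.
Overall proportion = Σ (Nₕ/N)·p̂ₕ.
Σ Nₕp̂ₕ = 162.23 + 1894.96 + 4512.42 = 6569.61.
6569.61 / 113735 = 0.057762... → 0.0578.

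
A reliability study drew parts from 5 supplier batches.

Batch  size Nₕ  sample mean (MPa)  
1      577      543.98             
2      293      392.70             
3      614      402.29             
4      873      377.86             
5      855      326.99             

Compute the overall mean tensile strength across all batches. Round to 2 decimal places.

x̄_st = (Σ Nₕx̄ₕ) / (Σ Nₕ) = (577·543.98 + 293·392.70 + 614·402.29 + 873·377.86 + 855·326.99) / 3212
= 1285391.85 / 3212 = 400.1843... → 400.18.

400.18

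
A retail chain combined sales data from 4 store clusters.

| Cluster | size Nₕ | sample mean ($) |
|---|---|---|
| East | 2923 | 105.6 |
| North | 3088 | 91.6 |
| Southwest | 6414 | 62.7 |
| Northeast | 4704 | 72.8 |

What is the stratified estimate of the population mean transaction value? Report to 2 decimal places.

78.00

N = 17129; weights Wₕ = Nₕ/N = (0.1706, 0.1803, 0.3745, 0.2746).
x̄_st = Σ Wₕ·x̄ₕ = 0.1706·105.6 + 0.1803·91.6 + 0.3745·62.7 + 0.2746·72.8 ≈ 78.0045...
→ 78.00.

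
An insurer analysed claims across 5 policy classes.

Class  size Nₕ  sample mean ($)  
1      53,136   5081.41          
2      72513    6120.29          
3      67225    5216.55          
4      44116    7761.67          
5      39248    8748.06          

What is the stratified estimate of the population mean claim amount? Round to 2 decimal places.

6336.01

N = 276238; weights Wₕ = Nₕ/N = (0.1924, 0.2625, 0.2434, 0.1597, 0.1421).
x̄_st = Σ Wₕ·x̄ₕ = 0.1924·5081.41 + 0.2625·6120.29 + 0.2434·5216.55 + 0.1597·7761.67 + 0.1421·8748.06 ≈ 6336.0097...
→ 6336.01.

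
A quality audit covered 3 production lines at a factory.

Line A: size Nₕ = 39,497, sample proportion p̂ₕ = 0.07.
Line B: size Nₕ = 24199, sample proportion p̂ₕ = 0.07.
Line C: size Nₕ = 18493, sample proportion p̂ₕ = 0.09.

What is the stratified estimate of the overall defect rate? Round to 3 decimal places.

Wₕ = Nₕ/N with N = 82189: 0.4806, 0.2944, 0.2250.
p̂_st = 0.4806·0.07 + 0.2944·0.07 + 0.2250·0.09 ≈ 0.07450... → 0.075.

0.075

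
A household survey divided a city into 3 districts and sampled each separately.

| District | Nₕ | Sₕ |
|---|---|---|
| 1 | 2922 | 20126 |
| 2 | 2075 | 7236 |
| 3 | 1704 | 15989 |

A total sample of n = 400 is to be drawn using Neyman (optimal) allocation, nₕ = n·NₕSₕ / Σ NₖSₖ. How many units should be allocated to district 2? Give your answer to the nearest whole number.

59

1: NₕSₕ = 2922·20126 = 58808172
2: NₕSₕ = 2075·7236 = 15014700
3: NₕSₕ = 1704·15989 = 27245256
Σ NₕSₕ = 101068128.
n_2 = 400·15014700/101068128 = 59.424... → 59.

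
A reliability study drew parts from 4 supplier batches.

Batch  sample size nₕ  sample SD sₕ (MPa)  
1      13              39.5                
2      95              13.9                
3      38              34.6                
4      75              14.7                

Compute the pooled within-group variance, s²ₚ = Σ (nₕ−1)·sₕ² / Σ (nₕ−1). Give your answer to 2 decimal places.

Degrees of freedom: 12 + 94 + 37 + 74 = 217.
Σ(nₕ−1)sₕ² = 12·1560.25 + 94·193.21 + 37·1197.16 + 74·216.09 = 97170.32.
s²ₚ = 97170.32 / 217 = 447.7895... → 447.79.

447.79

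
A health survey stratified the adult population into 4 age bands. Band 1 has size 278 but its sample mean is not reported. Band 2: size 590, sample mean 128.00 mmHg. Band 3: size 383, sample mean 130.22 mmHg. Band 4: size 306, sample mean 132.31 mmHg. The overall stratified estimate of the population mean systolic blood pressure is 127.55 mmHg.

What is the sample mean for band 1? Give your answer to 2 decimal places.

117.68

N = 278 + 590 + 383 + 306 = 1557.
Overall total = μ·N = 127.55·1557 = 198595.35.
Subtract the known strata: 590·128.00 + 383·130.22 + 306·132.31 = 165881.12.
Remaining total for band 1: 198595.35 − 165881.12 = 32714.23.
Divide by its size: 32714.23 / 278 = 117.6771... → 117.68.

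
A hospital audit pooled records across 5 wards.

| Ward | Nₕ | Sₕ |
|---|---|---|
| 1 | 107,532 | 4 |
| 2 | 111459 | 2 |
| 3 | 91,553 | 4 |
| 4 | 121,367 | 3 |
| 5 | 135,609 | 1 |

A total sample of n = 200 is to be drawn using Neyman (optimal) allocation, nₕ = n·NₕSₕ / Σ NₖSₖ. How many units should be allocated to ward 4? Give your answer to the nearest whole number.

48

1: NₕSₕ = 107532·4 = 430128
2: NₕSₕ = 111459·2 = 222918
3: NₕSₕ = 91553·4 = 366212
4: NₕSₕ = 121367·3 = 364101
5: NₕSₕ = 135609·1 = 135609
Σ NₕSₕ = 1518968.
n_4 = 200·364101/1518968 = 47.941... → 48.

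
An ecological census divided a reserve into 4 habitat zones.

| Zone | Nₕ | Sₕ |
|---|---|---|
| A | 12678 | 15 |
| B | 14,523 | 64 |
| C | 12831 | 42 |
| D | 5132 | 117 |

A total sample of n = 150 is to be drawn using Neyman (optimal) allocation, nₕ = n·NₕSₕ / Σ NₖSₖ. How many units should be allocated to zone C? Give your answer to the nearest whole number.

36

A: NₕSₕ = 12678·15 = 190170
B: NₕSₕ = 14523·64 = 929472
C: NₕSₕ = 12831·42 = 538902
D: NₕSₕ = 5132·117 = 600444
Σ NₕSₕ = 2258988.
n_C = 150·538902/2258988 = 35.784... → 36.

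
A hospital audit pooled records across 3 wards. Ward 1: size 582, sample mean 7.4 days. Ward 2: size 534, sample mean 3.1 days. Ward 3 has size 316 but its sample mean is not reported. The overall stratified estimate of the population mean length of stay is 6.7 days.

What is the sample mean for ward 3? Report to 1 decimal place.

Σ Nₕx̄ₕ = N·μ, so 316·x̄_3 = 1432·6.7 − (582·7.4 + 534·3.1).
= 9594.4 − 5962.2 = 3632.2.
x̄_3 = 3632.2 / 316 = 11.494... → 11.5.

11.5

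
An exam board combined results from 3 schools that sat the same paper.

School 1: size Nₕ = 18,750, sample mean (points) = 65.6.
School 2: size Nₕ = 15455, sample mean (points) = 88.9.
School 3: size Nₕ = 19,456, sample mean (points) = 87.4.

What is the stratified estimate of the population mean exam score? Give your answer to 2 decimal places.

80.21

N = 53661; weights Wₕ = Nₕ/N = (0.3494, 0.2880, 0.3626).
x̄_st = Σ Wₕ·x̄ₕ = 0.3494·65.6 + 0.2880·88.9 + 0.3626·87.4 ≈ 80.2148...
→ 80.21.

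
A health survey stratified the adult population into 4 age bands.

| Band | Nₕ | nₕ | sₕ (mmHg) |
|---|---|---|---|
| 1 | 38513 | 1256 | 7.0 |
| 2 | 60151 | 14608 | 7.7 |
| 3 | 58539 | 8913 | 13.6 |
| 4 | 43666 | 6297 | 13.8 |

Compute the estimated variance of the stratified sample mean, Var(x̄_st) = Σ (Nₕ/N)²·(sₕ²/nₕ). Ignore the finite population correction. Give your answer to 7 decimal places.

N = 200869. Term for each stratum: Wₕ²sₕ²/nₕ.
Var(x̄_st) = 0.0014341524 + 0.0003639574 + 0.0017624576 + 0.0014291752 = 0.0049897426 → 0.0049897.

0.0049897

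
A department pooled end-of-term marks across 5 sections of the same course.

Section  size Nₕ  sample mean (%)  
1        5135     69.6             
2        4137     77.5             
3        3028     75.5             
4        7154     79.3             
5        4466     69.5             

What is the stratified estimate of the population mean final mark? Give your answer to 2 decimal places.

74.60

N = 5135 + 4137 + 3028 + 7154 + 4466 = 23920.
Weight each subgroup mean by Nₕ/N and sum.
Σ Nₕx̄ₕ = 5135·69.6 + 4137·77.5 + 3028·75.5 + 7154·79.3 + 4466·69.5 = 357396 + 320617.5 + 228614 + 567312.2 + 310387 = 1784326.7.
Divide by N: 1784326.7 / 23920 = 74.5956... → 74.60.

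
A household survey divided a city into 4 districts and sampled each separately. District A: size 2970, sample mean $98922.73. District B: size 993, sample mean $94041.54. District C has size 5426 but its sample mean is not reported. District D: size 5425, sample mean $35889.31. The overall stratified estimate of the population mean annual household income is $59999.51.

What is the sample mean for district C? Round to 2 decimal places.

N = 2970 + 993 + 5426 + 5425 = 14814.
Overall total = μ·N = 59999.51·14814 = 888832741.14.
Subtract the known strata: 2970·98922.73 + 993·94041.54 + 5425·35889.31 = 581883264.07.
Remaining total for district C: 888832741.14 − 581883264.07 = 306949477.07.
Divide by its size: 306949477.07 / 5426 = 56570.1211... → 56570.12.

56570.12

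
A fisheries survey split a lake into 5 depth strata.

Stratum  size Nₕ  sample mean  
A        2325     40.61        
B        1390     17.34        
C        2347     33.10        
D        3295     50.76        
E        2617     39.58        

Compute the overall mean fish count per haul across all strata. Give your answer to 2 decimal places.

N = 2325 + 1390 + 2347 + 3295 + 2617 = 11974.
Weight each subgroup mean by Nₕ/N and sum.
Σ Nₕx̄ₕ = 2325·40.61 + 1390·17.34 + 2347·33.10 + 3295·50.76 + 2617·39.58 = 94418.25 + 24102.6 + 77685.7 + 167254.2 + 103580.86 = 467041.61.
Divide by N: 467041.61 / 11974 = 39.0046... → 39.00.

39.00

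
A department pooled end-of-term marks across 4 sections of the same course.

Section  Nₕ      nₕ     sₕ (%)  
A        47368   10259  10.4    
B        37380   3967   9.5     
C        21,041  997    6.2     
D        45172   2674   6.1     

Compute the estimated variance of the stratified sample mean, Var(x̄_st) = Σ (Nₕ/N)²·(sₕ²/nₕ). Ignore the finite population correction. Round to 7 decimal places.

0.0044279

N = 150961; Wₕ = Nₕ/N.
section A: (47368/150961)²·10.4²/10259 = 0.0010380116
section B: (37380/150961)²·9.5²/3967 = 0.0013948711
section C: (21041/150961)²·6.2²/997 = 0.0007490166
section D: (45172/150961)²·6.1²/2674 = 0.0012459694
Sum = 0.0044278687 → 0.0044279.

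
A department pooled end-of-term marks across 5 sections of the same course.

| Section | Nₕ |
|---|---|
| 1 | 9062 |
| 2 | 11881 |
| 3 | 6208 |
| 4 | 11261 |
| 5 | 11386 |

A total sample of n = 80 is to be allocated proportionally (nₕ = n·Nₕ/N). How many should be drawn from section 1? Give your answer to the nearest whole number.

N = 9062 + 11881 + 6208 + 11261 + 11386 = 49798.
n_1 = 80·9062/49798 = 14.558... → 15.

15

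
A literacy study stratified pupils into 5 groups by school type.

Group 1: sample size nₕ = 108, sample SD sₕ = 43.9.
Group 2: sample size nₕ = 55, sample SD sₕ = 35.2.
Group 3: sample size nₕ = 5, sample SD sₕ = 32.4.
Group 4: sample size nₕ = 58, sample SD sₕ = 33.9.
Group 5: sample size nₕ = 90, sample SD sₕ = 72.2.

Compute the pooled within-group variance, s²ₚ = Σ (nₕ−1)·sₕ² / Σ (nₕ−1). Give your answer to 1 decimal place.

1: (108−1)·43.9² = 107·1927.21 = 206211.47
2: (55−1)·35.2² = 54·1239.04 = 66908.16
3: (5−1)·32.4² = 4·1049.76 = 4199.04
4: (58−1)·33.9² = 57·1149.21 = 65504.97
5: (90−1)·72.2² = 89·5212.84 = 463942.76
Numerator = 806766.4; denominator = Σ(nₕ−1) = 311.
s²ₚ = 806766.4/311 = 2594.104... → 2594.1.

2594.1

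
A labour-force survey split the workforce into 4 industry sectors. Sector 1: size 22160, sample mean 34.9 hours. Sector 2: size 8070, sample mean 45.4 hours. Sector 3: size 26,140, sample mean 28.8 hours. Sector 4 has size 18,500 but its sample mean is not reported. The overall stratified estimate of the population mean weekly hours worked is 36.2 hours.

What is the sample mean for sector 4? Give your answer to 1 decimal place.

Σ Nₕx̄ₕ = N·μ, so 18500·x̄_4 = 74870·36.2 − (22160·34.9 + 8070·45.4 + 26140·28.8).
= 2710294 − 1892594 = 817700.
x̄_4 = 817700 / 18500 = 44.2 → 44.2.

44.2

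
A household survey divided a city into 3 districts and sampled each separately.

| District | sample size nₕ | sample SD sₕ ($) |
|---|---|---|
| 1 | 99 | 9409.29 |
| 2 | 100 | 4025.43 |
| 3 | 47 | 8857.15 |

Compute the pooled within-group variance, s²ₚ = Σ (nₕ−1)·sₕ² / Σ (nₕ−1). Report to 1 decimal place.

57157480.7

Degrees of freedom: 98 + 99 + 46 = 243.
Σ(nₕ−1)sₕ² = 98·88534738.3041 + 99·16204086.6849 + 46·78449106.1225 = 13889267817.2419.
s²ₚ = 13889267817.2419 / 243 = 57157480.729... → 57157480.7.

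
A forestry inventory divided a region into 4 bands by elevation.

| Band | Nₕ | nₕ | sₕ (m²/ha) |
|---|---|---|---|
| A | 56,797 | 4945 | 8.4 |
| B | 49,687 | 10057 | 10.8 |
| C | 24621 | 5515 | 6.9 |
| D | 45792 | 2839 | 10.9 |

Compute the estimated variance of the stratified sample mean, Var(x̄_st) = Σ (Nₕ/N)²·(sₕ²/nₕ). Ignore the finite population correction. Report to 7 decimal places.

0.0053575

N = 176897; Wₕ = Nₕ/N.
band A: (56797/176897)²·8.4²/4945 = 0.0014709643
band B: (49687/176897)²·10.8²/10057 = 0.0009150054
band C: (24621/176897)²·6.9²/5515 = 0.0001672334
band D: (45792/176897)²·10.9²/2839 = 0.0028043092
Sum = 0.0053575124 → 0.0053575.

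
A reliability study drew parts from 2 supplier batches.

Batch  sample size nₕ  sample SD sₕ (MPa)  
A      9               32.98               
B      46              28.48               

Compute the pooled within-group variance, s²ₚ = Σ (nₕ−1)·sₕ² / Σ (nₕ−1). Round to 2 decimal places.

A: (9−1)·32.98² = 8·1087.6804 = 8701.4432
B: (46−1)·28.48² = 45·811.1104 = 36499.968
Numerator = 45201.4112; denominator = Σ(nₕ−1) = 53.
s²ₚ = 45201.4112/53 = 852.8568... → 852.86.

852.86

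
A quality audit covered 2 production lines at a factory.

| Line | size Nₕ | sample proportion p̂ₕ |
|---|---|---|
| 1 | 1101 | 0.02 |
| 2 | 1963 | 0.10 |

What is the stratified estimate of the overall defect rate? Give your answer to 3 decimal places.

N = 1101 + 1963 = 3064.
Overall proportion = Σ (Nₕ/N)·p̂ₕ.
Σ Nₕp̂ₕ = 22.02 + 196.3 = 218.32.
218.32 / 3064 = 0.07125... → 0.071.

0.071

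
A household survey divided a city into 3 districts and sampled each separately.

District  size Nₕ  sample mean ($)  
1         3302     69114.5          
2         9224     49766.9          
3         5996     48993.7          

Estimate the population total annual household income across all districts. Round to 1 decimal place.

Estimate total by summing Nₕ·x̄ₕ over strata.
3302·69114.5 + 9224·49766.9 + 5996·48993.7 = 228216079 + 459049885.6 + 293766225.2 = 981032189.8.

981032189.8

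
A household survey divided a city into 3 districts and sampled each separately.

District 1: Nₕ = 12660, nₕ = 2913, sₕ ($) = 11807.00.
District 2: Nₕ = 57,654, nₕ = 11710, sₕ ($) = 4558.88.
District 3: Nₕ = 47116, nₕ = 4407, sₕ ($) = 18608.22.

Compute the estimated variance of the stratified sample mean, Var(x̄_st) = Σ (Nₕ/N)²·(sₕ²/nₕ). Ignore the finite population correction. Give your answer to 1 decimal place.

13632.7

N = 117430. Term for each stratum: Wₕ²sₕ²/nₕ.
Var(x̄_st) = 556.2217 + 427.8191 + 12648.6833 = 13632.7241 → 13632.7.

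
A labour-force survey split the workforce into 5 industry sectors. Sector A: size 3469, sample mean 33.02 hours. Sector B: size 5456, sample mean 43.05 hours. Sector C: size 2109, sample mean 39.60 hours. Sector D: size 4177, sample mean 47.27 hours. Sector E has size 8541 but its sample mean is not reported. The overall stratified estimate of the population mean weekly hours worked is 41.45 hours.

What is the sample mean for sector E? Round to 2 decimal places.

N = 3469 + 5456 + 2109 + 4177 + 8541 = 23752.
Overall total = μ·N = 41.45·23752 = 984520.4.
Subtract the known strata: 3469·33.02 + 5456·43.05 + 2109·39.60 + 4177·47.27 = 630390.37.
Remaining total for sector E: 984520.4 − 630390.37 = 354130.03.
Divide by its size: 354130.03 / 8541 = 41.4624... → 41.46.

41.46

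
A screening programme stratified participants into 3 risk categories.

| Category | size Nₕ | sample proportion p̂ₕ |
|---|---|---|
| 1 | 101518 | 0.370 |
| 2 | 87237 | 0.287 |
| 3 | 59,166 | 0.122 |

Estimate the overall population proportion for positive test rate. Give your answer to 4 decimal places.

Wₕ = Nₕ/N with N = 247921: 0.4095, 0.3519, 0.2386.
p̂_st = 0.4095·0.370 + 0.3519·0.287 + 0.2386·0.122 ≈ 0.281610... → 0.2816.

0.2816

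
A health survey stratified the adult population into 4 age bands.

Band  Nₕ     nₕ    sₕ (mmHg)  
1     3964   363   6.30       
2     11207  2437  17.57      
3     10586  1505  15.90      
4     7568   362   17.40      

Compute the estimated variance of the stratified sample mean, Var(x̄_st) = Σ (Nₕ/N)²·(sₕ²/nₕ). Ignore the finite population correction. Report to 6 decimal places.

N = 33325; Wₕ = Nₕ/N.
band 1: (3964/33325)²·6.30²/363 = 0.001547040
band 2: (11207/33325)²·17.57²/2437 = 0.014326049
band 3: (10586/33325)²·15.90²/1505 = 0.016950449
band 4: (7568/33325)²·17.40²/362 = 0.043133218
Sum = 0.075956755 → 0.075957.

0.075957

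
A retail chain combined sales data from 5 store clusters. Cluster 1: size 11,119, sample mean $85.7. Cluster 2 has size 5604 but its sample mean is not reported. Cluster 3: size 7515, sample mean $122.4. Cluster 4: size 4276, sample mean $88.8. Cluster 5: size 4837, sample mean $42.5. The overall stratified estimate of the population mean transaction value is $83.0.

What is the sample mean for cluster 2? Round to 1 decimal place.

N = 11119 + 5604 + 7515 + 4276 + 4837 = 33351.
Overall total = μ·N = 83.0·33351 = 2768133.
Subtract the known strata: 11119·85.7 + 7515·122.4 + 4276·88.8 + 4837·42.5 = 2458015.6.
Remaining total for cluster 2: 2768133 − 2458015.6 = 310117.4.
Divide by its size: 310117.4 / 5604 = 55.339... → 55.3.

55.3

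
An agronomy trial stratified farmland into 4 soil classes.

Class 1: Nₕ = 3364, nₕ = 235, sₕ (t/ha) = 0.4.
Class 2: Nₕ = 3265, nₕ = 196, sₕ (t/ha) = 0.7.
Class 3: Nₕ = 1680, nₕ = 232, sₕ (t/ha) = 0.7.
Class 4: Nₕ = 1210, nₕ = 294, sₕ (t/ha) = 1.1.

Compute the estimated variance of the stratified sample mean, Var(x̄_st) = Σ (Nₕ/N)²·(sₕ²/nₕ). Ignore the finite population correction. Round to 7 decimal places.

N = 9519; Wₕ = Nₕ/N.
class 1: (3364/9519)²·0.4²/235 = 0.0000850318
class 2: (3265/9519)²·0.7²/196 = 0.0002941194
class 3: (1680/9519)²·0.7²/232 = 0.0000657876
class 4: (1210/9519)²·1.1²/294 = 0.0000665007
Sum = 0.0005114395 → 0.0005114.

0.0005114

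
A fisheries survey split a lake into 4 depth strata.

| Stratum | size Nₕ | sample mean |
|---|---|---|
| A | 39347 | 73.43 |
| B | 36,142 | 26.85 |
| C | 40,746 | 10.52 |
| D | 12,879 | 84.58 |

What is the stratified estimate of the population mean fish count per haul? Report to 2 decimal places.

41.65

N = 39347 + 36142 + 40746 + 12879 = 129114.
The stratified mean weights each stratum mean by its population share Nₕ/N.
Σ Nₕx̄ₕ = 39347·73.43 + 36142·26.85 + 40746·10.52 + 12879·84.58 = 2889250.21 + 970412.7 + 428647.92 + 1089305.82 = 5377616.65.
Divide by N: 5377616.65 / 129114 = 41.6501... → 41.65.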